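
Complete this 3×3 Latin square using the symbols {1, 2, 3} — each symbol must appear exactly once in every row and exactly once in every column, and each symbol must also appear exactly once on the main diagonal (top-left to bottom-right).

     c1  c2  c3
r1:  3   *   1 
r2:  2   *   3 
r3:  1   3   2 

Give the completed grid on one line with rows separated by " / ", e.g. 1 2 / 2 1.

3 2 1 / 2 1 3 / 1 3 2

At row 1, column 2: row 1 has {1,3}; column 2 has {3}; that leaves 2.
At row 2, column 2: row 2 has {2,3}; column 2 has {2,3}; the diagonal has {2,3}; that leaves 1.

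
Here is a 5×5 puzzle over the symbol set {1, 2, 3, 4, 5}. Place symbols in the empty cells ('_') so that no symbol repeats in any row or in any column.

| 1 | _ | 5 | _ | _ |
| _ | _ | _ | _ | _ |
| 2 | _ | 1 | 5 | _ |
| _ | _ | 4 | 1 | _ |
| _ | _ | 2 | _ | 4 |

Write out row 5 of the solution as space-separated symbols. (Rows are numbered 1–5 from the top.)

5 1 2 3 4

row 2 is empty so far; column 3 has {1,2,4,5} — only 3 is left for (r2,c3).
row 3 has {1,2,5}; column 5 has {4} — only 3 is left for (r3,c5).
row 5 has {2,4}; column 4 has {1,5} — only 3 is left for (r5,c4).
row 1 has {1,5}; column 5 has {3,4} — only 2 is left for (r1,c5).
row 3 has {1,2,3,5}; column 2 is empty so far — only 4 is left for (r3,c2).
row 4 has {1,4}; column 5 has {2,3,4} — only 5 is left for (r4,c5).
row 5 has {2,3,4}; column 1 has {1,2} — only 5 is left for (r5,c1).
row 5 has {2,3,4,5}; column 2 has {4} — only 1 is left for (r5,c2).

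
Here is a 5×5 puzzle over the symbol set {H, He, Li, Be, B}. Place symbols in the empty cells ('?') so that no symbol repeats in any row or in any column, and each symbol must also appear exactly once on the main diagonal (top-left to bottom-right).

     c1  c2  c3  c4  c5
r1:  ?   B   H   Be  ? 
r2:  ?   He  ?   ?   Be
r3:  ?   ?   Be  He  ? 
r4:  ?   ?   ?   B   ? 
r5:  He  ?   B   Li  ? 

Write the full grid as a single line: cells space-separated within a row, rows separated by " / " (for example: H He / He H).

Li B H Be He / B He Li H Be / H Li Be He B / Be H He B Li / He Be B Li H

Cell (r1,c1): row 1 has {H,Be,B}; column 1 has {He}; the diagonal has {He,Be,B} → Li.
Cell (r1,c5): row 1 has {H,Li,Be,B}; column 5 has {Be} → He.
Cell (r2,c3): row 2 has {He,Be}; column 3 has {H,Be,B} → Li.
Cell (r2,c4): row 2 has {He,Li,Be}; column 4 has {He,Li,Be,B} → H.
Cell (r4,c3): row 4 has {B}; column 3 has {H,Li,Be,B} → He.
Cell (r5,c5): row 5 has {He,Li,B}; column 5 has {He,Be}; the diagonal has {He,Li,Be,B} → H.
Cell (r2,c1): row 2 has {H,He,Li,Be}; column 1 has {He,Li} → B.
Cell (r3,c1): row 3 has {He,Be}; column 1 has {He,Li,B} → H.
Cell (r3,c2): row 3 has {H,He,Be}; column 2 has {He,B} → Li.
Cell (r3,c5): row 3 has {H,He,Li,Be}; column 5 has {H,He,Be} → B.
Cell (r4,c1): row 4 has {He,B}; column 1 has {H,He,Li,B} → Be.
Cell (r4,c2): row 4 has {He,Be,B}; column 2 has {He,Li,B} → H.
Cell (r4,c5): row 4 has {H,He,Be,B}; column 5 has {H,He,Be,B} → Li.
Cell (r5,c2): row 5 has {H,He,Li,B}; column 2 has {H,He,Li,B} → Be.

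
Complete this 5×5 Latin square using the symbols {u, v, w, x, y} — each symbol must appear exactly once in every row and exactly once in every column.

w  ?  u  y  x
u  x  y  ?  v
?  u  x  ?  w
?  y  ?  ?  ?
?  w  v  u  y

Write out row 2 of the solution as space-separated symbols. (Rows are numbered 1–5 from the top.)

(r1,c2) = v
(r2,c4) = w

u x y w v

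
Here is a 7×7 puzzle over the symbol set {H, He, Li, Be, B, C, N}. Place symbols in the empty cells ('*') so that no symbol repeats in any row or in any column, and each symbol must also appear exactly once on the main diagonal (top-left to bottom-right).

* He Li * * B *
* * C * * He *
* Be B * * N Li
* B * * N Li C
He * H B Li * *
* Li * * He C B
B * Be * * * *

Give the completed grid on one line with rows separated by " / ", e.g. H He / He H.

At row 4, column 3: row 4 has {Li,B,C,N}; column 3 has {H,Li,Be,B,C}; that leaves He.
At row 5, column 6: row 5 has {H,He,Li,B}; column 6 has {He,Li,B,C,N}; that leaves Be.
At row 5, column 7: row 5 has {H,He,Li,Be,B}; column 7 has {Li,B,C}; that leaves N.
At row 6, column 3: row 6 has {He,Li,B,C}; column 3 has {H,He,Li,Be,B,C}; that leaves N.
At row 7, column 6: row 7 has {Be,B}; column 6 has {He,Li,Be,B,C,N}; that leaves H.
At row 7, column 7: row 7 has {H,Be,B}; column 7 has {Li,B,C,N}; the diagonal has {Li,B,C}; that leaves He.
At row 5, column 2: row 5 has {H,He,Li,Be,B,N}; column 2 has {He,Li,Be,B}; that leaves C.
At row 7, column 2: row 7 has {H,He,Be,B}; column 2 has {He,Li,Be,B,C}; that leaves N.
At row 7, column 5: row 7 has {H,He,Be,B,N}; column 5 has {He,Li,N}; that leaves C.
At row 2, column 2: row 2 has {He,C}; column 2 has {He,Li,Be,B,C,N}; the diagonal has {He,Li,B,C}; that leaves H.
At row 2, column 7: row 2 has {H,He,C}; column 7 has {He,Li,B,C,N}; that leaves Be.
At row 3, column 5: row 3 has {Li,Be,B,N}; column 5 has {He,Li,C,N}; that leaves H.
At row 4, column 4: row 4 has {He,Li,B,C,N}; column 4 has {B}; the diagonal has {H,He,Li,B,C}; that leaves Be.
At row 6, column 4: row 6 has {He,Li,B,C,N}; column 4 has {Be,B}; that leaves H.
At row 7, column 4: row 7 has {H,He,Be,B,C,N}; column 4 has {H,Be,B}; that leaves Li.
At row 1, column 1: row 1 has {He,Li,B}; column 1 has {He,B}; the diagonal has {H,He,Li,Be,B,C}; that leaves N.
At row 1, column 4: row 1 has {He,Li,B,N}; column 4 has {H,Li,Be,B}; that leaves C.
At row 1, column 5: row 1 has {He,Li,B,C,N}; column 5 has {H,He,Li,C,N}; that leaves Be.
At row 1, column 7: row 1 has {He,Li,Be,B,C,N}; column 7 has {He,Li,Be,B,C,N}; that leaves H.
At row 2, column 1: row 2 has {H,He,Be,C}; column 1 has {He,B,N}; that leaves Li.
At row 2, column 4: row 2 has {H,He,Li,Be,C}; column 4 has {H,Li,Be,B,C}; that leaves N.
At row 2, column 5: row 2 has {H,He,Li,Be,C,N}; column 5 has {H,He,Li,Be,C,N}; that leaves B.
At row 3, column 1: row 3 has {H,Li,Be,B,N}; column 1 has {He,Li,B,N}; that leaves C.
At row 3, column 4: row 3 has {H,Li,Be,B,C,N}; column 4 has {H,Li,Be,B,C,N}; that leaves He.
At row 4, column 1: row 4 has {He,Li,Be,B,C,N}; column 1 has {He,Li,B,C,N}; that leaves H.
At row 6, column 1: row 6 has {H,He,Li,B,C,N}; column 1 has {H,He,Li,B,C,N}; that leaves Be.

N He Li C Be B H / Li H C N B He Be / C Be B He H N Li / H B He Be N Li C / He C H B Li Be N / Be Li N H He C B / B N Be Li C H He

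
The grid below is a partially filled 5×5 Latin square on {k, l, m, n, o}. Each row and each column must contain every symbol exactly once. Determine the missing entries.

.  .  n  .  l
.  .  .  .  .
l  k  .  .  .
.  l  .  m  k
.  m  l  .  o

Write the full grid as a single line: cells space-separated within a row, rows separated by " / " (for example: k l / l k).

m o n k l / o n k l m / l k m o n / n l o m k / k m l n o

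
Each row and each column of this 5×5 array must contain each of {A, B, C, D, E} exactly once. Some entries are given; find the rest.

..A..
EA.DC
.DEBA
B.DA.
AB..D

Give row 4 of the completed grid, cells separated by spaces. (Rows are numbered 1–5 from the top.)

B C D A E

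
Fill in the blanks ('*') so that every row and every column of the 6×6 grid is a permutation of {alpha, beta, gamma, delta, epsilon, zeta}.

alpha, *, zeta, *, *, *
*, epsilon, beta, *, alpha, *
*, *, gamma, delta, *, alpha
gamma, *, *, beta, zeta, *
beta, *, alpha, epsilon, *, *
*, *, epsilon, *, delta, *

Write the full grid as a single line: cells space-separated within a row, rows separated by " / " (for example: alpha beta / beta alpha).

(r1,c4) = gamma
(r2,c4) = zeta
(r4,c3) = delta
(r4,c6) = epsilon
(r5,c5) = gamma
(r6,c1) = zeta
(r6,c4) = alpha
(r2,c1) = delta
(r2,c6) = gamma
(r3,c1) = epsilon
(r3,c5) = beta
(r4,c2) = alpha
(r6,c6) = beta
(r1,c5) = epsilon
(r1,c6) = delta
(r3,c2) = zeta
(r5,c2) = delta
(r5,c6) = zeta
(r6,c2) = gamma
(r1,c2) = beta

alpha beta zeta gamma epsilon delta / delta epsilon beta zeta alpha gamma / epsilon zeta gamma delta beta alpha / gamma alpha delta beta zeta epsilon / beta delta alpha epsilon gamma zeta / zeta gamma epsilon alpha delta beta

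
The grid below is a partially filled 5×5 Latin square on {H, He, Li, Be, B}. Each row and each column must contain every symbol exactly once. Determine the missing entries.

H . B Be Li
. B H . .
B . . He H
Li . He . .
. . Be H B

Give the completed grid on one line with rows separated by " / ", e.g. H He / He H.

(r1,c2): row 1 has {H,Li,Be,B}; column 2 has {B}, so it must be He.
(r2,c4): row 2 has {H,B}; column 4 has {H,He,Be}, so it must be Li.
(r3,c3): row 3 has {H,He,B}; column 3 has {H,He,Be,B}, so it must be Li.
(r4,c4): row 4 has {He,Li}; column 4 has {H,He,Li,Be}, so it must be B.
(r4,c5): row 4 has {He,Li,B}; column 5 has {H,Li,B}, so it must be Be.
(r5,c1): row 5 has {H,Be,B}; column 1 has {H,Li,B}, so it must be He.
(r5,c2): row 5 has {H,He,Be,B}; column 2 has {He,B}, so it must be Li.
(r2,c1): row 2 has {H,Li,B}; column 1 has {H,He,Li,B}, so it must be Be.
(r2,c5): row 2 has {H,Li,Be,B}; column 5 has {H,Li,Be,B}, so it must be He.
(r3,c2): row 3 has {H,He,Li,B}; column 2 has {He,Li,B}, so it must be Be.
(r4,c2): row 4 has {He,Li,Be,B}; column 2 has {He,Li,Be,B}, so it must be H.

H He B Be Li / Be B H Li He / B Be Li He H / Li H He B Be / He Li Be H B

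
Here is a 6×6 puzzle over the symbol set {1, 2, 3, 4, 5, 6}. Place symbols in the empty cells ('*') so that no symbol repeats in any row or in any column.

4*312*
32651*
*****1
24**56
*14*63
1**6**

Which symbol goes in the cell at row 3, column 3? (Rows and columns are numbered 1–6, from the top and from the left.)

2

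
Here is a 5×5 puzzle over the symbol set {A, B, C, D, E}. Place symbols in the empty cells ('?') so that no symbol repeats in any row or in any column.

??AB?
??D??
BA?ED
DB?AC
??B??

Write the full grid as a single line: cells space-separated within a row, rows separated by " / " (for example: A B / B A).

C D A B E / A E D C B / B A C E D / D B E A C / E C B D A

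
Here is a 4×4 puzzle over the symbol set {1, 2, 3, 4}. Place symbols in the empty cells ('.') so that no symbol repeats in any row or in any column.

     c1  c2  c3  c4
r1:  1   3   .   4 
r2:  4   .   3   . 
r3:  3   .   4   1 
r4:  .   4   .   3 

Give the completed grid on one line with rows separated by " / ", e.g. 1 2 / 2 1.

(r1,c3): row 1 has {1,3,4}; column 3 has {3,4}, so it must be 2.
(r2,c4): row 2 has {3,4}; column 4 has {1,3,4}, so it must be 2.
(r3,c2): row 3 has {1,3,4}; column 2 has {3,4}, so it must be 2.
(r4,c1): row 4 has {3,4}; column 1 has {1,3,4}, so it must be 2.
(r4,c3): row 4 has {2,3,4}; column 3 has {2,3,4}, so it must be 1.
(r2,c2): row 2 has {2,3,4}; column 2 has {2,3,4}, so it must be 1.

1 3 2 4 / 4 1 3 2 / 3 2 4 1 / 2 4 1 3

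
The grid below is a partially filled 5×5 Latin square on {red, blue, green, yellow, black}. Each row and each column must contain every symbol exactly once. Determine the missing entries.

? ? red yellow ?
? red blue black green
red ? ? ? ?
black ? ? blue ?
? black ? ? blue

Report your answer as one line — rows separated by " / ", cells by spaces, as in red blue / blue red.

(r1,c5): row 1 has {red,yellow}; column 5 has {blue,green}, so it must be black.
(r2,c1): row 2 has {red,blue,green,black}; column 1 has {red,black}, so it must be yellow.
(r3,c4): row 3 has {red}; column 4 has {blue,yellow,black}, so it must be green.
(r3,c5): row 3 has {red,green}; column 5 has {blue,green,black}, so it must be yellow.
(r4,c5): row 4 has {blue,black}; column 5 has {blue,green,yellow,black}, so it must be red.
(r5,c1): row 5 has {blue,black}; column 1 has {red,yellow,black}, so it must be green.
(r5,c3): row 5 has {blue,green,black}; column 3 has {red,blue}, so it must be yellow.
(r5,c4): row 5 has {blue,green,yellow,black}; column 4 has {blue,green,yellow,black}, so it must be red.
(r1,c1): row 1 has {red,yellow,black}; column 1 has {red,green,yellow,black}, so it must be blue.
(r1,c2): row 1 has {red,blue,yellow,black}; column 2 has {red,black}, so it must be green.
(r3,c2): row 3 has {red,green,yellow}; column 2 has {red,green,black}, so it must be blue.
(r3,c3): row 3 has {red,blue,green,yellow}; column 3 has {red,blue,yellow}, so it must be black.
(r4,c2): row 4 has {red,blue,black}; column 2 has {red,blue,green,black}, so it must be yellow.
(r4,c3): row 4 has {red,blue,yellow,black}; column 3 has {red,blue,yellow,black}, so it must be green.

blue green red yellow black / yellow red blue black green / red blue black green yellow / black yellow green blue red / green black yellow red blue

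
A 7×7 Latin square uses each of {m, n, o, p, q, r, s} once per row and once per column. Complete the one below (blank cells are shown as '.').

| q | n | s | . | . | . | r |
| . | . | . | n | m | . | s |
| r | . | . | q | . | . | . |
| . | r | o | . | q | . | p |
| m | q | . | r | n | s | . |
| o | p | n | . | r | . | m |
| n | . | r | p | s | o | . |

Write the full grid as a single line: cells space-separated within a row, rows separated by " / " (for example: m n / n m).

Cell (r2,c1): row 2 has {m,n,s}; column 1 has {m,n,o,q,r} → p.
Cell (r2,c2): row 2 has {m,n,p,s}; column 2 has {n,p,q,r} → o.
Cell (r2,c3): row 2 has {m,n,o,p,s}; column 3 has {n,o,r,s} → q.
Cell (r2,c6): row 2 has {m,n,o,p,q,s}; column 6 has {o,s} → r.
Cell (r4,c1): row 4 has {o,p,q,r}; column 1 has {m,n,o,p,q,r} → s.
Cell (r4,c4): row 4 has {o,p,q,r,s}; column 4 has {n,p,q,r} → m.
Cell (r4,c6): row 4 has {m,o,p,q,r,s}; column 6 has {o,r,s} → n.
Cell (r5,c3): row 5 has {m,n,q,r,s}; column 3 has {n,o,q,r,s} → p.
Cell (r5,c7): row 5 has {m,n,p,q,r,s}; column 7 has {m,p,r,s} → o.
Cell (r6,c4): row 6 has {m,n,o,p,r}; column 4 has {m,n,p,q,r} → s.
Cell (r6,c6): row 6 has {m,n,o,p,r,s}; column 6 has {n,o,r,s} → q.
Cell (r7,c2): row 7 has {n,o,p,r,s}; column 2 has {n,o,p,q,r} → m.
Cell (r7,c7): row 7 has {m,n,o,p,r,s}; column 7 has {m,o,p,r,s} → q.
Cell (r1,c4): row 1 has {n,q,r,s}; column 4 has {m,n,p,q,r,s} → o.
Cell (r1,c5): row 1 has {n,o,q,r,s}; column 5 has {m,n,q,r,s} → p.
Cell (r1,c6): row 1 has {n,o,p,q,r,s}; column 6 has {n,o,q,r,s} → m.
Cell (r3,c2): row 3 has {q,r}; column 2 has {m,n,o,p,q,r} → s.
Cell (r3,c3): row 3 has {q,r,s}; column 3 has {n,o,p,q,r,s} → m.
Cell (r3,c5): row 3 has {m,q,r,s}; column 5 has {m,n,p,q,r,s} → o.
Cell (r3,c6): row 3 has {m,o,q,r,s}; column 6 has {m,n,o,q,r,s} → p.
Cell (r3,c7): row 3 has {m,o,p,q,r,s}; column 7 has {m,o,p,q,r,s} → n.

q n s o p m r / p o q n m r s / r s m q o p n / s r o m q n p / m q p r n s o / o p n s r q m / n m r p s o q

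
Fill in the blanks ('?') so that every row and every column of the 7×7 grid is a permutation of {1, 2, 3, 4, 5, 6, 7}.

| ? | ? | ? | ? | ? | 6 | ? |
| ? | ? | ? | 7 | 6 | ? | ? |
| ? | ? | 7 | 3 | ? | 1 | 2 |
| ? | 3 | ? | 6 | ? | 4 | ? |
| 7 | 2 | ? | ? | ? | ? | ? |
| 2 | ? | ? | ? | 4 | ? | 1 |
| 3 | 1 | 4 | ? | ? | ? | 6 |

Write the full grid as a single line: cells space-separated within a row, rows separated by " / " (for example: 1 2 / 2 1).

5 7 2 1 3 6 4 / 4 5 1 7 6 2 3 / 6 4 7 3 5 1 2 / 1 3 5 6 2 4 7 / 7 2 6 4 1 3 5 / 2 6 3 5 4 7 1 / 3 1 4 2 7 5 6

(r3,c5) = 5
(r6,c4) = 5
(r7,c4) = 2
(r7,c5) = 7
(r7,c6) = 5
(r5,c6) = 3
(r6,c6) = 7
(r2,c6) = 2
(r5,c5) = 1
(r6,c2) = 6
(r6,c3) = 3
(r3,c2) = 4
(r4,c5) = 2
(r5,c4) = 4
(r5,c7) = 5
(r1,c4) = 1
(r1,c5) = 3
(r2,c2) = 5
(r2,c3) = 1
(r3,c1) = 6
(r4,c3) = 5
(r4,c7) = 7
(r5,c3) = 6
(r1,c2) = 7
(r1,c3) = 2
(r1,c7) = 4
(r2,c1) = 4
(r2,c7) = 3
(r4,c1) = 1
(r1,c1) = 5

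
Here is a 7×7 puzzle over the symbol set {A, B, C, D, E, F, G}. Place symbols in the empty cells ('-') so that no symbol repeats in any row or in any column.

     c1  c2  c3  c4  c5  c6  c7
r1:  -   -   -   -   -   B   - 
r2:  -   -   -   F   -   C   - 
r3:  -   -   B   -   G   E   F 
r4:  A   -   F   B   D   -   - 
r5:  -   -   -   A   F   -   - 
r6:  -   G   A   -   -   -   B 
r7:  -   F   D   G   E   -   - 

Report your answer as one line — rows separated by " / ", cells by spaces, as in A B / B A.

F E G C A B D / G D E F B C A / C A B D G E F / A C F B D G E / E B C A F D G / D G A E C F B / B F D G E A C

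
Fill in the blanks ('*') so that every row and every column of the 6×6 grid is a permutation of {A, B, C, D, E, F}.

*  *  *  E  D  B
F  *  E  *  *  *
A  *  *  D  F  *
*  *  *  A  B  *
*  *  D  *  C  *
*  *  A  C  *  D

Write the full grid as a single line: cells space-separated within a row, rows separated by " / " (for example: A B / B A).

C A F E D B / F D E B A C / A C B D F E / D E C A B F / E B D F C A / B F A C E D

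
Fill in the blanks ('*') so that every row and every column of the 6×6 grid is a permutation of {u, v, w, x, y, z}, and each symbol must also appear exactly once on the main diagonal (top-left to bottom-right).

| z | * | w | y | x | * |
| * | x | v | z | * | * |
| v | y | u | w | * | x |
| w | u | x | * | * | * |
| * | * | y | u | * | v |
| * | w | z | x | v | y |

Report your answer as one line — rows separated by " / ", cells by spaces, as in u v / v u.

row 1 has {w,x,y,z}; column 2 has {u,w,x,y} — only v is left for (r1,c2).
row 1 has {v,w,x,y,z}; column 6 has {v,x,y} — only u is left for (r1,c6).
row 2 has {v,x,z}; column 6 has {u,v,x,y} — only w is left for (r2,c6).
row 3 has {u,v,w,x,y}; column 5 has {v,x} — only z is left for (r3,c5).
row 4 has {u,w,x}; column 4 has {u,w,x,y,z}; the diagonal has {u,x,y,z} — only v is left for (r4,c4).
row 4 has {u,v,w,x}; column 5 has {v,x,z} — only y is left for (r4,c5).
row 4 has {u,v,w,x,y}; column 6 has {u,v,w,x,y} — only z is left for (r4,c6).
row 5 has {u,v,y}; column 1 has {v,w,z} — only x is left for (r5,c1).
row 5 has {u,v,x,y}; column 2 has {u,v,w,x,y} — only z is left for (r5,c2).
row 5 has {u,v,x,y,z}; column 5 has {v,x,y,z}; the diagonal has {u,v,x,y,z} — only w is left for (r5,c5).
row 6 has {v,w,x,y,z}; column 1 has {v,w,x,z} — only u is left for (r6,c1).
row 2 has {v,w,x,z}; column 1 has {u,v,w,x,z} — only y is left for (r2,c1).
row 2 has {v,w,x,y,z}; column 5 has {v,w,x,y,z} — only u is left for (r2,c5).

z v w y x u / y x v z u w / v y u w z x / w u x v y z / x z y u w v / u w z x v y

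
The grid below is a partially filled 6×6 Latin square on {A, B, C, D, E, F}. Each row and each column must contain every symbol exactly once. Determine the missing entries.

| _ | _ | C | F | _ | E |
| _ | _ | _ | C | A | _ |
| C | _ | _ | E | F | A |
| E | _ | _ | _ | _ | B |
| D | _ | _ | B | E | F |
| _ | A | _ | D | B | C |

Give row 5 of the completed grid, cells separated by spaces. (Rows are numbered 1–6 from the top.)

D C A B E F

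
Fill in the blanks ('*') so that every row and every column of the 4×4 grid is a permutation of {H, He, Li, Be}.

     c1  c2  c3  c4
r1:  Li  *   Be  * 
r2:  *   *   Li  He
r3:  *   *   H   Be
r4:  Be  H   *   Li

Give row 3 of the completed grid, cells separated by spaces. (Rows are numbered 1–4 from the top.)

He Li H Be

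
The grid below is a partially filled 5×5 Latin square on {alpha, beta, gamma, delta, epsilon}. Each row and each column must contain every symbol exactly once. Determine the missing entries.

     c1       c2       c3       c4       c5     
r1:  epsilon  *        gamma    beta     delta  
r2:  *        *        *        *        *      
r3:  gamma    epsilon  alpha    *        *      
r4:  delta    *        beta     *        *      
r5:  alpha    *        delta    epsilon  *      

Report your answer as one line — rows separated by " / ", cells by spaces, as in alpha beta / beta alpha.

(r1,c2) = alpha
(r2,c1) = beta
(r2,c3) = epsilon
(r3,c4) = delta
(r3,c5) = beta
(r4,c2) = gamma
(r4,c4) = alpha
(r4,c5) = epsilon
(r5,c2) = beta
(r5,c5) = gamma
(r2,c2) = delta
(r2,c4) = gamma
(r2,c5) = alpha

epsilon alpha gamma beta delta / beta delta epsilon gamma alpha / gamma epsilon alpha delta beta / delta gamma beta alpha epsilon / alpha beta delta epsilon gamma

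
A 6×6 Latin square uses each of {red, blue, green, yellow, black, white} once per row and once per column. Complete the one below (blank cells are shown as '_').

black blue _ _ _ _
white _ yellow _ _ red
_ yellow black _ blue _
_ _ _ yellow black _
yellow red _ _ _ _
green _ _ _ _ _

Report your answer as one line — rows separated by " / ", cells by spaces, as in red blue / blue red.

Cell (r2,c5): row 2 has {red,yellow,white}; column 5 has {blue,black} → green.
Cell (r3,c1): row 3 has {blue,yellow,black}; column 1 has {green,yellow,black,white} → red.
Cell (r4,c1): row 4 has {yellow,black}; column 1 has {red,green,yellow,black,white} → blue.
Cell (r5,c5): row 5 has {red,yellow}; column 5 has {blue,green,black} → white.
Cell (r2,c2): row 2 has {red,green,yellow,white}; column 2 has {red,blue,yellow} → black.
Cell (r2,c4): row 2 has {red,green,yellow,black,white}; column 4 has {yellow} → blue.
Cell (r6,c2): row 6 has {green}; column 2 has {red,blue,yellow,black} → white.
Cell (r4,c2): row 4 has {blue,yellow,black}; column 2 has {red,blue,yellow,black,white} → green.
Cell (r4,c6): row 4 has {blue,green,yellow,black}; column 6 has {red} → white.
Cell (r3,c6): row 3 has {red,blue,yellow,black}; column 6 has {red,white} → green.
Cell (r4,c3): row 4 has {blue,green,yellow,black,white}; column 3 has {yellow,black} → red.
Cell (r6,c3): row 6 has {green,white}; column 3 has {red,yellow,black} → blue.
Cell (r1,c6): row 1 has {blue,black}; column 6 has {red,green,white} → yellow.
Cell (r3,c4): row 3 has {red,blue,green,yellow,black}; column 4 has {blue,yellow} → white.
Cell (r5,c3): row 5 has {red,yellow,white}; column 3 has {red,blue,yellow,black} → green.
Cell (r5,c4): row 5 has {red,green,yellow,white}; column 4 has {blue,yellow,white} → black.
Cell (r5,c6): row 5 has {red,green,yellow,black,white}; column 6 has {red,green,yellow,white} → blue.
Cell (r6,c4): row 6 has {blue,green,white}; column 4 has {blue,yellow,black,white} → red.
Cell (r6,c5): row 6 has {red,blue,green,white}; column 5 has {blue,green,black,white} → yellow.
Cell (r6,c6): row 6 has {red,blue,green,yellow,white}; column 6 has {red,blue,green,yellow,white} → black.
Cell (r1,c3): row 1 has {blue,yellow,black}; column 3 has {red,blue,green,yellow,black} → white.
Cell (r1,c4): row 1 has {blue,yellow,black,white}; column 4 has {red,blue,yellow,black,white} → green.
Cell (r1,c5): row 1 has {blue,green,yellow,black,white}; column 5 has {blue,green,yellow,black,white} → red.

black blue white green red yellow / white black yellow blue green red / red yellow black white blue green / blue green red yellow black white / yellow red green black white blue / green white blue red yellow black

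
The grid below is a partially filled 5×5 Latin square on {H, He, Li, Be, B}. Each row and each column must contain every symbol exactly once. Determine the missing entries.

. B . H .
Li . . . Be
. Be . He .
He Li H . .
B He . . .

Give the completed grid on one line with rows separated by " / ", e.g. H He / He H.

(r1,c1): row 1 has {H,B}; column 1 has {He,Li,B}, so it must be Be.
(r2,c2): row 2 has {Li,Be}; column 2 has {He,Li,Be,B}, so it must be H.
(r2,c4): row 2 has {H,Li,Be}; column 4 has {H,He}, so it must be B.
(r3,c1): row 3 has {He,Be}; column 1 has {He,Li,Be,B}, so it must be H.
(r4,c4): row 4 has {H,He,Li}; column 4 has {H,He,B}, so it must be Be.
(r4,c5): row 4 has {H,He,Li,Be}; column 5 has {Be}, so it must be B.
(r5,c4): row 5 has {He,B}; column 4 has {H,He,Be,B}, so it must be Li.
(r5,c5): row 5 has {He,Li,B}; column 5 has {Be,B}, so it must be H.
(r2,c3): row 2 has {H,Li,Be,B}; column 3 has {H}, so it must be He.
(r3,c5): row 3 has {H,He,Be}; column 5 has {H,Be,B}, so it must be Li.
(r5,c3): row 5 has {H,He,Li,B}; column 3 has {H,He}, so it must be Be.
(r1,c3): row 1 has {H,Be,B}; column 3 has {H,He,Be}, so it must be Li.
(r1,c5): row 1 has {H,Li,Be,B}; column 5 has {H,Li,Be,B}, so it must be He.
(r3,c3): row 3 has {H,He,Li,Be}; column 3 has {H,He,Li,Be}, so it must be B.

Be B Li H He / Li H He B Be / H Be B He Li / He Li H Be B / B He Be Li H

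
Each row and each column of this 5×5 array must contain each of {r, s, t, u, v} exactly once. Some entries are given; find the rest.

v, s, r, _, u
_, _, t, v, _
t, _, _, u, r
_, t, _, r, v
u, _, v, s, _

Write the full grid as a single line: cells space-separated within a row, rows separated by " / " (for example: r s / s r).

At row 1, column 4: row 1 has {r,s,u,v}; column 4 has {r,s,u,v}; that leaves t.
At row 2, column 5: row 2 has {t,v}; column 5 has {r,u,v}; that leaves s.
At row 3, column 2: row 3 has {r,t,u}; column 2 has {s,t}; that leaves v.
At row 3, column 3: row 3 has {r,t,u,v}; column 3 has {r,t,v}; that leaves s.
At row 4, column 1: row 4 has {r,t,v}; column 1 has {t,u,v}; that leaves s.
At row 4, column 3: row 4 has {r,s,t,v}; column 3 has {r,s,t,v}; that leaves u.
At row 5, column 2: row 5 has {s,u,v}; column 2 has {s,t,v}; that leaves r.
At row 5, column 5: row 5 has {r,s,u,v}; column 5 has {r,s,u,v}; that leaves t.
At row 2, column 1: row 2 has {s,t,v}; column 1 has {s,t,u,v}; that leaves r.
At row 2, column 2: row 2 has {r,s,t,v}; column 2 has {r,s,t,v}; that leaves u.

v s r t u / r u t v s / t v s u r / s t u r v / u r v s t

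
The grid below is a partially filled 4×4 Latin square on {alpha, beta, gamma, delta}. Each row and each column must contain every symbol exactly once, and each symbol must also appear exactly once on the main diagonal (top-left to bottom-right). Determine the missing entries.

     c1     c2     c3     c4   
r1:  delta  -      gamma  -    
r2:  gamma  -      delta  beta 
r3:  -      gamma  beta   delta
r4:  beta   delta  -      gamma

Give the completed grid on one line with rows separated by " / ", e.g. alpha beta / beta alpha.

delta beta gamma alpha / gamma alpha delta beta / alpha gamma beta delta / beta delta alpha gamma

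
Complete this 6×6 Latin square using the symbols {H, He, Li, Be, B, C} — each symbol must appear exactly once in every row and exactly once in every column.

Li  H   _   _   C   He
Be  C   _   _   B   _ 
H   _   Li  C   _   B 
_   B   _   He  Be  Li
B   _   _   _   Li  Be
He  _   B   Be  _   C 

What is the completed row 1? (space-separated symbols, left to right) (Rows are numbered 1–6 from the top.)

(r1,c3) = Be
(r1,c4) = B

Li H Be B C He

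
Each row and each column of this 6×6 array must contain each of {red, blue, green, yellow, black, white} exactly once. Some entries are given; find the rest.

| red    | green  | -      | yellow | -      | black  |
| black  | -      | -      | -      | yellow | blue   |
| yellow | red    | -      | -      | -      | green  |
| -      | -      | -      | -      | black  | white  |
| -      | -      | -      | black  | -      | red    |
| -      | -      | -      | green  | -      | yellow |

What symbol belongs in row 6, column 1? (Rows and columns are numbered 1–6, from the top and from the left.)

blue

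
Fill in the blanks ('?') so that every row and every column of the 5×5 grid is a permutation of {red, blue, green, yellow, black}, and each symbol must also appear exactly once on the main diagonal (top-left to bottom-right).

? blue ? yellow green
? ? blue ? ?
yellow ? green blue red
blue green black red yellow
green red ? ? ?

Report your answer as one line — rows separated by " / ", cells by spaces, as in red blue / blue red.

black blue red yellow green / red yellow blue green black / yellow black green blue red / blue green black red yellow / green red yellow black blue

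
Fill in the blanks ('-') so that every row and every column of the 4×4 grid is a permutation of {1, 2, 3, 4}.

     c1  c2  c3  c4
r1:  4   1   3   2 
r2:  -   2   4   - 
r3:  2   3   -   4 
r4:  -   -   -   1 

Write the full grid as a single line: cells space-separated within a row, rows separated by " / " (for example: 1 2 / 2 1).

4 1 3 2 / 1 2 4 3 / 2 3 1 4 / 3 4 2 1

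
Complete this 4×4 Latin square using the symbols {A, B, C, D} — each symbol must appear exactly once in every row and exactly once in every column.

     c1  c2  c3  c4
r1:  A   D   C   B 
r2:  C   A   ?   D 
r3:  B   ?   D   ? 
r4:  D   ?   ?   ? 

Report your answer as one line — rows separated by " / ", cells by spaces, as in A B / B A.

A D C B / C A B D / B C D A / D B A C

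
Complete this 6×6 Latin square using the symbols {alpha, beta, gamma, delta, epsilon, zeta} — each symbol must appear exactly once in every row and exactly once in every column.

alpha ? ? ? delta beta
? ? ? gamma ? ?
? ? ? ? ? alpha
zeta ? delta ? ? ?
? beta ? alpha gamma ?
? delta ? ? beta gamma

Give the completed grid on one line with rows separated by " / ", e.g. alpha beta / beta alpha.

alpha zeta gamma epsilon delta beta / beta alpha zeta gamma epsilon delta / gamma epsilon beta delta zeta alpha / zeta gamma delta beta alpha epsilon / delta beta epsilon alpha gamma zeta / epsilon delta alpha zeta beta gamma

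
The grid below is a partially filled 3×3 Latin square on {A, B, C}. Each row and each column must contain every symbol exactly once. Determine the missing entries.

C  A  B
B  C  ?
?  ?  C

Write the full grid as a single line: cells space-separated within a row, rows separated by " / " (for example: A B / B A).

(r2,c3) = A
(r3,c1) = A
(r3,c2) = B

C A B / B C A / A B C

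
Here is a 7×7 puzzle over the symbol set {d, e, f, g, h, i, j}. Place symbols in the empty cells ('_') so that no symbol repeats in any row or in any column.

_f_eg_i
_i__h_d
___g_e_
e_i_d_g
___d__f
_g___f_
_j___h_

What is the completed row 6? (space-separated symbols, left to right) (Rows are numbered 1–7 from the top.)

(r4,c2) = h
(r4,c6) = j
(r5,c2) = e
(r7,c7) = e
(r1,c6) = d
(r2,c6) = g
(r3,c2) = d
(r4,c4) = f
(r5,c6) = i
(r7,c4) = i
(r7,c5) = f
(r2,c4) = j
(r5,c5) = j
(r6,c4) = h
(r6,c7) = j
(r2,c1) = f
(r2,c3) = e
(r3,c5) = i
(r3,c7) = h
(r6,c3) = d
(r6,c5) = e
(r7,c3) = g
(r3,c1) = j
(r3,c3) = f
(r5,c3) = h
(r6,c1) = i

i g d h e f j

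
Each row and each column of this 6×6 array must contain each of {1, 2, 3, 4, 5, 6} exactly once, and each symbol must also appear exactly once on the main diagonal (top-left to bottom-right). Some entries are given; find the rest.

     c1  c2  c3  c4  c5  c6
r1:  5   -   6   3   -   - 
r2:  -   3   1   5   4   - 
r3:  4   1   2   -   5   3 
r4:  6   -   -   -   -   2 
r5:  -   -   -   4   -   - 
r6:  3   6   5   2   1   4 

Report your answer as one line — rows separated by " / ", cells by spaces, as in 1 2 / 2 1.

row 1 has {3,5,6}; column 5 has {1,4,5} — only 2 is left for (r1,c5).
row 1 has {2,3,5,6}; column 6 has {2,3,4} — only 1 is left for (r1,c6).
row 2 has {1,3,4,5}; column 1 has {3,4,5,6} — only 2 is left for (r2,c1).
row 2 has {1,2,3,4,5}; column 6 has {1,2,3,4} — only 6 is left for (r2,c6).
row 3 has {1,2,3,4,5}; column 4 has {2,3,4,5} — only 6 is left for (r3,c4).
row 4 has {2,6}; column 4 has {2,3,4,5,6}; the diagonal has {2,3,4,5} — only 1 is left for (r4,c4).
row 4 has {1,2,6}; column 5 has {1,2,4,5} — only 3 is left for (r4,c5).
row 5 has {4}; column 1 has {2,3,4,5,6} — only 1 is left for (r5,c1).
row 5 has {1,4}; column 3 has {1,2,5,6} — only 3 is left for (r5,c3).
row 5 has {1,3,4}; column 5 has {1,2,3,4,5}; the diagonal has {1,2,3,4,5} — only 6 is left for (r5,c5).
row 5 has {1,3,4,6}; column 6 has {1,2,3,4,6} — only 5 is left for (r5,c6).
row 1 has {1,2,3,5,6}; column 2 has {1,3,6} — only 4 is left for (r1,c2).
row 4 has {1,2,3,6}; column 2 has {1,3,4,6} — only 5 is left for (r4,c2).
row 4 has {1,2,3,5,6}; column 3 has {1,2,3,5,6} — only 4 is left for (r4,c3).
row 5 has {1,3,4,5,6}; column 2 has {1,3,4,5,6} — only 2 is left for (r5,c2).

5 4 6 3 2 1 / 2 3 1 5 4 6 / 4 1 2 6 5 3 / 6 5 4 1 3 2 / 1 2 3 4 6 5 / 3 6 5 2 1 4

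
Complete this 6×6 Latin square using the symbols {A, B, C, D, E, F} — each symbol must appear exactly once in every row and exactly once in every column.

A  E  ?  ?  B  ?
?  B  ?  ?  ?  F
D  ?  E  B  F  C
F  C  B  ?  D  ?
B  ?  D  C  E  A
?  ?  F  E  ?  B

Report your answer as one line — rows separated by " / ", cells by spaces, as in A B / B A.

(r1,c3) = C
(r1,c6) = D
(r2,c3) = A
(r2,c4) = D
(r2,c5) = C
(r3,c2) = A
(r4,c4) = A
(r4,c6) = E
(r5,c2) = F
(r6,c1) = C
(r6,c2) = D
(r6,c5) = A
(r1,c4) = F
(r2,c1) = E

A E C F B D / E B A D C F / D A E B F C / F C B A D E / B F D C E A / C D F E A B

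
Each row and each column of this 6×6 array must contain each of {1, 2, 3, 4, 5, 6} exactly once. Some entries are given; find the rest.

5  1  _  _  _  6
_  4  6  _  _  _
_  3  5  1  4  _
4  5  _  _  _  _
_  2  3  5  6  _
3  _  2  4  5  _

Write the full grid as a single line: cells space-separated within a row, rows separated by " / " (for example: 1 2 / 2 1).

5 1 4 2 3 6 / 2 4 6 3 1 5 / 6 3 5 1 4 2 / 4 5 1 6 2 3 / 1 2 3 5 6 4 / 3 6 2 4 5 1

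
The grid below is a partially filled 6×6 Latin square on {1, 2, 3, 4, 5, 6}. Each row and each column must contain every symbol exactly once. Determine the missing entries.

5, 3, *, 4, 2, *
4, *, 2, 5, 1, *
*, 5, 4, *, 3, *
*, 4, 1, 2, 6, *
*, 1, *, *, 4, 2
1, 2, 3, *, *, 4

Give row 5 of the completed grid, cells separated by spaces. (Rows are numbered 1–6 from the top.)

6 1 5 3 4 2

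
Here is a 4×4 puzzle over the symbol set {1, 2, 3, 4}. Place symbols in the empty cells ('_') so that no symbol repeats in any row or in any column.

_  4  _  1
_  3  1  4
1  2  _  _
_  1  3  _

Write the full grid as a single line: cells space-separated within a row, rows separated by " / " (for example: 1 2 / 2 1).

3 4 2 1 / 2 3 1 4 / 1 2 4 3 / 4 1 3 2

(r1,c3): row 1 has {1,4}; column 3 has {1,3}, so it must be 2.
(r2,c1): row 2 has {1,3,4}; column 1 has {1}, so it must be 2.
(r3,c3): row 3 has {1,2}; column 3 has {1,2,3}, so it must be 4.
(r3,c4): row 3 has {1,2,4}; column 4 has {1,4}, so it must be 3.
(r4,c1): row 4 has {1,3}; column 1 has {1,2}, so it must be 4.
(r4,c4): row 4 has {1,3,4}; column 4 has {1,3,4}, so it must be 2.
(r1,c1): row 1 has {1,2,4}; column 1 has {1,2,4}, so it must be 3.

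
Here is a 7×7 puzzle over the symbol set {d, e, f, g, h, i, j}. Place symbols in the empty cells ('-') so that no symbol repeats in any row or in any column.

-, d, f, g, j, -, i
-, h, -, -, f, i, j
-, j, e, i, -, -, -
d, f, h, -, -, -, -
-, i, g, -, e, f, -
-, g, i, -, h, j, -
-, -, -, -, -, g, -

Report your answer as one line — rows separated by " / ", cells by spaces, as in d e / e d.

e d f g j h i / g h d e f i j / h j e i g d f / d f h j i e g / j i g h e f d / f g i d h j e / i e j f d g h

At row 2, column 3: row 2 has {f,h,i,j}; column 3 has {e,f,g,h,i}; that leaves d.
At row 2, column 4: row 2 has {d,f,h,i,j}; column 4 has {g,i}; that leaves e.
At row 4, column 4: row 4 has {d,f,h}; column 4 has {e,g,i}; that leaves j.
At row 4, column 6: row 4 has {d,f,h,j}; column 6 has {f,g,i,j}; that leaves e.
At row 4, column 7: row 4 has {d,e,f,h,j}; column 7 has {i,j}; that leaves g.
At row 7, column 2: row 7 has {g}; column 2 has {d,f,g,h,i,j}; that leaves e.
At row 7, column 3: row 7 has {e,g}; column 3 has {d,e,f,g,h,i}; that leaves j.
At row 1, column 6: row 1 has {d,f,g,i,j}; column 6 has {e,f,g,i,j}; that leaves h.
At row 2, column 1: row 2 has {d,e,f,h,i,j}; column 1 has {d}; that leaves g.
At row 3, column 6: row 3 has {e,i,j}; column 6 has {e,f,g,h,i,j}; that leaves d.
At row 4, column 5: row 4 has {d,e,f,g,h,j}; column 5 has {e,f,h,j}; that leaves i.
At row 7, column 5: row 7 has {e,g,j}; column 5 has {e,f,h,i,j}; that leaves d.
At row 1, column 1: row 1 has {d,f,g,h,i,j}; column 1 has {d,g}; that leaves e.
At row 3, column 5: row 3 has {d,e,i,j}; column 5 has {d,e,f,h,i,j}; that leaves g.
At row 6, column 1: row 6 has {g,h,i,j}; column 1 has {d,e,g}; that leaves f.
At row 6, column 4: row 6 has {f,g,h,i,j}; column 4 has {e,g,i,j}; that leaves d.
At row 6, column 7: row 6 has {d,f,g,h,i,j}; column 7 has {g,i,j}; that leaves e.
At row 3, column 1: row 3 has {d,e,g,i,j}; column 1 has {d,e,f,g}; that leaves h.
At row 3, column 7: row 3 has {d,e,g,h,i,j}; column 7 has {e,g,i,j}; that leaves f.
At row 5, column 1: row 5 has {e,f,g,i}; column 1 has {d,e,f,g,h}; that leaves j.
At row 5, column 4: row 5 has {e,f,g,i,j}; column 4 has {d,e,g,i,j}; that leaves h.
At row 5, column 7: row 5 has {e,f,g,h,i,j}; column 7 has {e,f,g,i,j}; that leaves d.
At row 7, column 1: row 7 has {d,e,g,j}; column 1 has {d,e,f,g,h,j}; that leaves i.
At row 7, column 4: row 7 has {d,e,g,i,j}; column 4 has {d,e,g,h,i,j}; that leaves f.
At row 7, column 7: row 7 has {d,e,f,g,i,j}; column 7 has {d,e,f,g,i,j}; that leaves h.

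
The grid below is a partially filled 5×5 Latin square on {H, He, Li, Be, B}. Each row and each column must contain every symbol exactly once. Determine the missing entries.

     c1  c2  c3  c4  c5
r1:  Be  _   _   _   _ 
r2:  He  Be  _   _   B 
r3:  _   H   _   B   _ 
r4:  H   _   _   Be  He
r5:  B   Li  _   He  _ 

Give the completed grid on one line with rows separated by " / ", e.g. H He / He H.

Be He B H Li / He Be H Li B / Li H He B Be / H B Li Be He / B Li Be He H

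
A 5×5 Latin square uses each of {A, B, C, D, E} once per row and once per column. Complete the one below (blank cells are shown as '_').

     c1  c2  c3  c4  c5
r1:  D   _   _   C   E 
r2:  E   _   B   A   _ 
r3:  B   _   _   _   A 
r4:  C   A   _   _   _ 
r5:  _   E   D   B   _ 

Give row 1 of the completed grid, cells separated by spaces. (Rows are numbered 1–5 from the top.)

D B A C E

row 1 has {C,D,E}; column 2 has {A,E} — only B is left for (r1,c2).
row 1 has {B,C,D,E}; column 3 has {B,D} — only A is left for (r1,c3).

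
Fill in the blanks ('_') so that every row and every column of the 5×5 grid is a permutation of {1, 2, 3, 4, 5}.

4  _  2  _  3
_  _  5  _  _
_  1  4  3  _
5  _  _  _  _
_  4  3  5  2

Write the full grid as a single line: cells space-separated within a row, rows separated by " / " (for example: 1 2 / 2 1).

row 1 has {2,3,4}; column 2 has {1,4} — only 5 is left for (r1,c2).
row 1 has {2,3,4,5}; column 4 has {3,5} — only 1 is left for (r1,c4).
row 3 has {1,3,4}; column 1 has {4,5} — only 2 is left for (r3,c1).
row 3 has {1,2,3,4}; column 5 has {2,3} — only 5 is left for (r3,c5).
row 4 has {5}; column 3 has {2,3,4,5} — only 1 is left for (r4,c3).
row 4 has {1,5}; column 5 has {2,3,5} — only 4 is left for (r4,c5).
row 5 has {2,3,4,5}; column 1 has {2,4,5} — only 1 is left for (r5,c1).
row 2 has {5}; column 1 has {1,2,4,5} — only 3 is left for (r2,c1).
row 2 has {3,5}; column 2 has {1,4,5} — only 2 is left for (r2,c2).
row 2 has {2,3,5}; column 4 has {1,3,5} — only 4 is left for (r2,c4).
row 2 has {2,3,4,5}; column 5 has {2,3,4,5} — only 1 is left for (r2,c5).
row 4 has {1,4,5}; column 2 has {1,2,4,5} — only 3 is left for (r4,c2).
row 4 has {1,3,4,5}; column 4 has {1,3,4,5} — only 2 is left for (r4,c4).

4 5 2 1 3 / 3 2 5 4 1 / 2 1 4 3 5 / 5 3 1 2 4 / 1 4 3 5 2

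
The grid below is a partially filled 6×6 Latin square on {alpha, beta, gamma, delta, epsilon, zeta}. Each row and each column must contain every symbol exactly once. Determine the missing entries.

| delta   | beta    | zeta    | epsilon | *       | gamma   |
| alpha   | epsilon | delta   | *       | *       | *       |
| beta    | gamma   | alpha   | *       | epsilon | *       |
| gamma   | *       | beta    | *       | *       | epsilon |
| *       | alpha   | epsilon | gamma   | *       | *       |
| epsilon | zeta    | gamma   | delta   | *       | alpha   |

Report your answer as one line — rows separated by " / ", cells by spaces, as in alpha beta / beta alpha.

Cell (r1,c5): row 1 has {beta,gamma,delta,epsilon,zeta}; column 5 has {epsilon} → alpha.
Cell (r3,c4): row 3 has {alpha,beta,gamma,epsilon}; column 4 has {gamma,delta,epsilon} → zeta.
Cell (r3,c6): row 3 has {alpha,beta,gamma,epsilon,zeta}; column 6 has {alpha,gamma,epsilon} → delta.
Cell (r4,c2): row 4 has {beta,gamma,epsilon}; column 2 has {alpha,beta,gamma,epsilon,zeta} → delta.
Cell (r4,c4): row 4 has {beta,gamma,delta,epsilon}; column 4 has {gamma,delta,epsilon,zeta} → alpha.
Cell (r4,c5): row 4 has {alpha,beta,gamma,delta,epsilon}; column 5 has {alpha,epsilon} → zeta.
Cell (r5,c1): row 5 has {alpha,gamma,epsilon}; column 1 has {alpha,beta,gamma,delta,epsilon} → zeta.
Cell (r5,c6): row 5 has {alpha,gamma,epsilon,zeta}; column 6 has {alpha,gamma,delta,epsilon} → beta.
Cell (r6,c5): row 6 has {alpha,gamma,delta,epsilon,zeta}; column 5 has {alpha,epsilon,zeta} → beta.
Cell (r2,c4): row 2 has {alpha,delta,epsilon}; column 4 has {alpha,gamma,delta,epsilon,zeta} → beta.
Cell (r2,c5): row 2 has {alpha,beta,delta,epsilon}; column 5 has {alpha,beta,epsilon,zeta} → gamma.
Cell (r2,c6): row 2 has {alpha,beta,gamma,delta,epsilon}; column 6 has {alpha,beta,gamma,delta,epsilon} → zeta.
Cell (r5,c5): row 5 has {alpha,beta,gamma,epsilon,zeta}; column 5 has {alpha,beta,gamma,epsilon,zeta} → delta.

delta beta zeta epsilon alpha gamma / alpha epsilon delta beta gamma zeta / beta gamma alpha zeta epsilon delta / gamma delta beta alpha zeta epsilon / zeta alpha epsilon gamma delta beta / epsilon zeta gamma delta beta alpha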